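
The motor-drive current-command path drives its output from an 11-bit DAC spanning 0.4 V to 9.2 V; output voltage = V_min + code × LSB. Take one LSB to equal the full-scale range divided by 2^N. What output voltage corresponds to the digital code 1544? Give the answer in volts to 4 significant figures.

Range = 9.2 − (0.4) = 8.8 V. LSB = 8.8 V / 2^11.
V_out = V_min + code × LSB = 0.4 V + 1544 × 8.8 V / 2048
      = 0.4 V + 6.63438 V = 7.03438 V.

7.034 V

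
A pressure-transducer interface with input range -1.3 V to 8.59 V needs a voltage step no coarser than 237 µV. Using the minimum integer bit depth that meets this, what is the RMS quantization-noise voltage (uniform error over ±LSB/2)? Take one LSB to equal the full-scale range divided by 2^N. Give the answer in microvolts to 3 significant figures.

43.6 µV

Full-scale range = 8.59 V − (-1.3 V) = 9.89 V.
9.89 V / 237 µV = 41730. Since 2^15 = 32768 and 2^16 = 65536, N = 16.
One LSB is 9.89 V / 65536 = 150.91 µV.
RMS noise = LSB/√12 = 43.6 µV.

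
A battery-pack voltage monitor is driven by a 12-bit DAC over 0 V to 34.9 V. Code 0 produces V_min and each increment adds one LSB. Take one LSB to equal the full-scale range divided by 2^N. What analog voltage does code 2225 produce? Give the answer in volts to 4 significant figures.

18.96 V

Span = 34.9 V. LSB = 34.9 V / 2^12.
V_out = 0 + 2225 × (34.9/4096) V
      = 0 V + 18.9581 V = 18.9581 V.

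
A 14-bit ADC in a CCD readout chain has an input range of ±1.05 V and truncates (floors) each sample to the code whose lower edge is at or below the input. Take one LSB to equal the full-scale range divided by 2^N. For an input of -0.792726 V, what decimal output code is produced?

Range = 1.05 − (-1.05) = 2.1 V. LSB = 2.1 V / 2^14 ≈ 128.2 µV.
(V_in − V_min) × 2^14/range = (-0.792726 − (-1.05)) × 16384/2.1 = 2007.227.
Floor → code = 2007.

2007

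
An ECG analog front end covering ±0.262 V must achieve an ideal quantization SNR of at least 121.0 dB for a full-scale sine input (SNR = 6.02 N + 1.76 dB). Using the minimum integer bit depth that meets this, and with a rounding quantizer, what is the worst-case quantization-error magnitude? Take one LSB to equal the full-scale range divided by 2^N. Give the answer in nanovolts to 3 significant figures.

250 nV

Range = 0.262 − (-0.262) = 0.524 V.
N ≥ (121.0 − 1.76)/6.02 = 19.807 → N_min = 20.
Step size = 0.524/1048576 V = 499.73 nV.
Half an LSB is 250 nV.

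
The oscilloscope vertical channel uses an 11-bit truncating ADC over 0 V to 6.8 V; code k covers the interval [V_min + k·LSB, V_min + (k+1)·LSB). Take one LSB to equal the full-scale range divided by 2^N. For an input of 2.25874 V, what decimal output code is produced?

Full-scale range = 6.8 V. LSB = 6.8 V / 2^11 ≈ 3.320 mV.
V_in − V_min = 2.25874 − (0) = 2.25874 V.
Divide by LSB: 2.25874 × 2048/6.8 = 680.2793.
Truncating gives code 680.

680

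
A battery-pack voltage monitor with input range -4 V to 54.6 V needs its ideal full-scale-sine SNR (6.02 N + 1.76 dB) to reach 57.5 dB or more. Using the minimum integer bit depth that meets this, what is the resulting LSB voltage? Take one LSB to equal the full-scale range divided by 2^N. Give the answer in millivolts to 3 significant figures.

Range = 54.6 − (-4) = 58.6 V.
Solving 6.02 N ≥ 57.5 − 1.76: N ≥ 9.259. Round up → N = 10.
One LSB is 58.6 V / 1024 = 57.2 mV.

57.2 mV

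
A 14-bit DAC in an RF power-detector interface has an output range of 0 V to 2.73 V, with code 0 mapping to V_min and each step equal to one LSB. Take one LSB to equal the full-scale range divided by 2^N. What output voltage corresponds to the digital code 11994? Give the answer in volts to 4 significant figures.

Full-scale range = 2.73 V. LSB = 2.73 V / 2^14.
V_out = V_min + code × LSB = 0 V + 11994 × 2.73 V / 16384
      = 0 + 1.99851 = 1.99851 V.

1.999 V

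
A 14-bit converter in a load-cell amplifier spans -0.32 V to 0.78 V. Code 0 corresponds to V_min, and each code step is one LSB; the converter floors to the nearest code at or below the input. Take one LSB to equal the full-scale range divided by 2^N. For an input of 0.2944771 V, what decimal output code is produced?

9152

The full-scale span is 0.78 − (-0.32) = 1.1 V. LSB = 1.1 V / 2^14 ≈ 67.14 µV.
code = ⌊(V_in − V_min)/LSB⌋ = ⌊(V_in − V_min) × 2^14 / range⌋
     = ⌊(0.2944771 − (-0.32)) × 16384 / 1.1⌋ = ⌊0.6144771 × 16384/1.1⌋
     = ⌊9152.357⌋ = 9152.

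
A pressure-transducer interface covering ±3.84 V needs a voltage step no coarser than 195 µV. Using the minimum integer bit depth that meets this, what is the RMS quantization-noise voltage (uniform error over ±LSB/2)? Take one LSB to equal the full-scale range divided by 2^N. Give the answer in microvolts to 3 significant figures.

33.8 µV

Full-scale range = 3.84 V − (-3.84 V) = 7.68 V.
Levels needed ≥ 7.68/195 µV = 39380. 2^16 = 65536 suffices, so N_min = 16.
LSB = 7.68 V ÷ 2^16 = 7.68/65536 V = 117.19 µV.
V_rms = LSB/√12 = 33.8 µV.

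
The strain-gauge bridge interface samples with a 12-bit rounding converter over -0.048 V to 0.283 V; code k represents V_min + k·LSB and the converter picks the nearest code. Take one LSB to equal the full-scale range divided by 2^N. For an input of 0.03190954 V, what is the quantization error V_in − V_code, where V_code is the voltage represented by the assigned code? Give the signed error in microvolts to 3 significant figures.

−12.1 µV

Full-scale range = 0.283 V − (-0.048 V) = 0.331 V. LSB = 0.331 V / 2^12 ≈ 80.81 µV.
(0.03190954 − (-0.048)) / LSB = 0.07990954 × 4096/0.331 = 988.8504. Nearest integer: k = 989.
Reconstructed level: -0.048 + 989 × 0.331/4096 V = 0.03192163086 V.
Error = V_in − V_code = 0.03190954 − (0.03192163086) = −12.1 µV.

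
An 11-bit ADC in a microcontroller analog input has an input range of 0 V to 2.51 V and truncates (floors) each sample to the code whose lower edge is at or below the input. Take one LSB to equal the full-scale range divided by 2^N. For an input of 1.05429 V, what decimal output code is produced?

Range is 2.51 V. LSB = 2.51 V / 2^11 ≈ 1.226 mV.
(V_in − V_min) × 2^11/range = (1.05429 − (0)) × 2048/2.51 = 860.233.
Floor → code = 860.

860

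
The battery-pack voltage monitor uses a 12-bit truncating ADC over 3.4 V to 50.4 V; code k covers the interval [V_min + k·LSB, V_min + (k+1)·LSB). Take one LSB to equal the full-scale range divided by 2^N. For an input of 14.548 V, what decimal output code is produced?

Full-scale range = 50.4 V − (3.4 V) = 47 V. LSB = 47 V / 2^12 ≈ 11.47 mV.
(V_in − V_min) × 2^12/range = (14.548 − (3.4)) × 4096/47 = 971.536.
Floor → code = 971.

971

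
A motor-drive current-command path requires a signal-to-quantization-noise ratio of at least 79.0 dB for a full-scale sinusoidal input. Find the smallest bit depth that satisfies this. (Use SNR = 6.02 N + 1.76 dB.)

13 bits

Solving 6.02 N ≥ 79.0 − 1.76: N ≥ 12.831. Round up → N = 13.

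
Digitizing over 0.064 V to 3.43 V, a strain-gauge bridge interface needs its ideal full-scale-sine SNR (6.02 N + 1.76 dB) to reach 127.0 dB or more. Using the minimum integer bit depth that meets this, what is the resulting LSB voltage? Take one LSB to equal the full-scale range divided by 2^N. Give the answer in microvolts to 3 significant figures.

Range = 3.43 − (0.064) = 3.366 V.
N ≥ (127.0 − 1.76)/6.02 = 20.804 → N_min = 21.
LSB = 3.366 V / 2^21 = 1.61 µV.

1.61 µV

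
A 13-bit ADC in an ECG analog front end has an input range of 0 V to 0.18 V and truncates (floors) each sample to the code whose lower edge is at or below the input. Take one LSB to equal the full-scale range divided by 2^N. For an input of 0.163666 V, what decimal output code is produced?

7448

V_FS = 0.18 V. LSB = 0.18 V / 2^13 ≈ 21.97 µV.
code = ⌊(V_in − V_min)/LSB⌋ = ⌊(V_in − V_min) × 2^13 / range⌋
     = ⌊(0.163666 − (0)) × 8192 / 0.18⌋ = ⌊0.163666 × 8192/0.18⌋
     = ⌊7448.622⌋ = 7448.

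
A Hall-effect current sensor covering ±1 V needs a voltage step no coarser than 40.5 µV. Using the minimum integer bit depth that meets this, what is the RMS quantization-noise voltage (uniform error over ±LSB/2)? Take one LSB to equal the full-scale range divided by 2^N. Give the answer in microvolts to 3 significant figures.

8.81 µV

The full-scale span is 1 − (-1) = 2 V.
Need 2^N ≥ 2 V / 40.5 µV = 49380 → N_min = 16.
LSB = 2 V / 2^16 = 30.518 µV.
σ_q = LSB/√12 = 30.518 µV/3.4641 = 8.81 µV.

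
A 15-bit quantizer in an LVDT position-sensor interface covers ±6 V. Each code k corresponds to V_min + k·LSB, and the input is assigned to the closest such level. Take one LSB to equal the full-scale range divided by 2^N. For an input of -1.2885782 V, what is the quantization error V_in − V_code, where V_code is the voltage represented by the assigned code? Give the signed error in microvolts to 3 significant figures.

Span: 6 V − (-6 V) = 12 V. LSB = 12 V / 2^15 ≈ 366.2 µV.
(V_in − V_min)/LSB = (-1.2885782 − (-6)) × 32768/12 = 12865.3225 → nearest code k = 12865.
V_code = V_min + k × range/2^15 = -6 + 12865 × 12/32768 = -1.2886962891 V.
V_in − V_code = -1.2885782 − (-1.2886962891) = +118 µV.

+118 µV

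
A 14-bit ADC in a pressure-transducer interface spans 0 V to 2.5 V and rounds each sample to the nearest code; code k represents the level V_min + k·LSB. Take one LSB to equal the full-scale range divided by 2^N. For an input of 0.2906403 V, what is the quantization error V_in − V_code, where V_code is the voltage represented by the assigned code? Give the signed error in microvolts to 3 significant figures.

Range is 2.5 V. LSB = 2.5 V / 2^14 ≈ 152.6 µV.
(V_in − V_min)/LSB = (0.2906403 − (0)) × 16384/2.5 = 1904.7403 → nearest code k = 1905.
V_code = V_min + k × range/2^14 = 0 + 1905 × 2.5/16384 = 0.29067993164 V.
e = 0.2906403 − (0.29067993164) = −39.6 µV.

−39.6 µV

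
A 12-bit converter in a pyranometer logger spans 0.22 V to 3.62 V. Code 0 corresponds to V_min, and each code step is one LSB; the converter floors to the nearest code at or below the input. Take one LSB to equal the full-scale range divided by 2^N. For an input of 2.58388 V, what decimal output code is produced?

Range = 3.62 − (0.22) = 3.4 V. LSB = 3.4 V / 2^12 ≈ 0.8301 mV.
V_in − V_min = 2.58388 − (0.22) = 2.36388 V.
Divide by LSB: 2.36388 × 4096/3.4 = 2847.7801.
Truncating gives code 2847.

2847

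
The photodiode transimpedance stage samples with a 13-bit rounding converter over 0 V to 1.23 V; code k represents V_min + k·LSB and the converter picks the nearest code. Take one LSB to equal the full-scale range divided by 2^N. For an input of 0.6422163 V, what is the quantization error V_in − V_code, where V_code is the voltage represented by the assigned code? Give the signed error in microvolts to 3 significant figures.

Range is 1.23 V. LSB = 1.23 V / 2^13 ≈ 150.1 µV.
(V_in − V_min)/LSB = (0.6422163 − (0)) × 8192/1.23 = 4277.2650 → nearest code k = 4277.
V_code = 0 + (4277/8192) × 1.23 = 0.6421765137 V.
e = 0.6422163 − (0.6421765137) = +39.8 µV.

+39.8 µV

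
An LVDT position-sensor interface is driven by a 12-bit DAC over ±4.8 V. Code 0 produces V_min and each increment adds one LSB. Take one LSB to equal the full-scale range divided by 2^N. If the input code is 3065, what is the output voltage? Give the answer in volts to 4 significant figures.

Span: 4.8 V − (-4.8 V) = 9.6 V. LSB = 9.6 V / 2^12.
V_out = V_min + code × LSB = -4.8 V + 3065 × 9.6 V / 4096
      = -4.8 + 7.18359 = 2.38359 V.

2.384 V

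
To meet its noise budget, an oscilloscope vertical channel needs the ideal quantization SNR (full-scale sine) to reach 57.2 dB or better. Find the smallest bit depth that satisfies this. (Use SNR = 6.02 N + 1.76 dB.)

Solving 6.02 N ≥ 57.2 − 1.76: N ≥ 9.209. Round up → N = 10.

10 bits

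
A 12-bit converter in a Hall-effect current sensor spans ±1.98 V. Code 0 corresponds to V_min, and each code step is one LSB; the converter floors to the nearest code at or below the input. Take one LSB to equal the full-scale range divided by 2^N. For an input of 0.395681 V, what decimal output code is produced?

Range = 1.98 − (-1.98) = 3.96 V. LSB = 3.96 V / 2^12 ≈ 0.9668 mV.
code = ⌊(V_in − V_min)/LSB⌋ = ⌊(V_in − V_min) × 2^12 / range⌋
     = ⌊(0.395681 − (-1.98)) × 4096 / 3.96⌋ = ⌊2.375681 × 4096/3.96⌋
     = ⌊2457.270⌋ = 2457.

2457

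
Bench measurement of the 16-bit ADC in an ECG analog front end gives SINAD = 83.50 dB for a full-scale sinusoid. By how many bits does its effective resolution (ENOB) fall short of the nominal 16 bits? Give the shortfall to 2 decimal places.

2.42 bits

ENOB = (SINAD − 1.76)/6.02 = (83.50 − 1.76)/6.02 = 13.5781 bits.
Shortfall = 16 − 13.5781 = 2.4219 bits.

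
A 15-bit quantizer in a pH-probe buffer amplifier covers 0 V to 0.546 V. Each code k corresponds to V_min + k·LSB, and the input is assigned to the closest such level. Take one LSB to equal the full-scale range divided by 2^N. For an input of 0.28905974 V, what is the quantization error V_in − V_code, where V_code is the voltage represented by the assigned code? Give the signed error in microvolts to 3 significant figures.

Span = 0.546 V. LSB = 0.546 V / 2^15 ≈ 16.66 µV.
(0.28905974 − (0)) / LSB = 0.28905974 × 32768/0.546 = 17347.8197. Nearest integer: k = 17348.
Reconstructed level: 0 + 17348 × 0.546/32768 V = 0.28906274414 V.
V_in − V_code = 0.28905974 − (0.28906274414) = −3.00 µV.

−3.00 µV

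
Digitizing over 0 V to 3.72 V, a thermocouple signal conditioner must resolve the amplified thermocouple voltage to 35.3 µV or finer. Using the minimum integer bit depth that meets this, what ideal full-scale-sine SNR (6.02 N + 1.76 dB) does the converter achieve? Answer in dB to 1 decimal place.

104.1 dB

Span = 3.72 V.
3.72 V / 35.3 µV = 105400. Since 2^16 = 65536 and 2^17 = 131072, N = 17.
6.02(17) + 1.76 = 104.10 dB.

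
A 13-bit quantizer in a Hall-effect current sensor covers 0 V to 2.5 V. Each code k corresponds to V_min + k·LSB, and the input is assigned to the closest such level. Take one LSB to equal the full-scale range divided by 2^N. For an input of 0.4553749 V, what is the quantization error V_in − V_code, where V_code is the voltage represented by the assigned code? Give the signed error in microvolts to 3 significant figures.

Span = 2.5 V. LSB = 2.5 V / 2^13 ≈ 305.2 µV.
(V_in − V_min)/LSB = (0.4553749 − (0)) × 8192/2.5 = 1492.1725 → nearest code k = 1492.
V_code = 0 + (1492/8192) × 2.5 = 0.4553222656 V.
V_in − V_code = 0.4553749 − (0.4553222656) = +52.6 µV.

+52.6 µV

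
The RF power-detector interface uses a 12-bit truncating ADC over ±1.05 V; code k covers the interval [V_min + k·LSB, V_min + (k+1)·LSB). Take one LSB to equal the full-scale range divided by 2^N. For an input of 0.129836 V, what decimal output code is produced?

2301

Full-scale range = 1.05 V − (-1.05 V) = 2.1 V. LSB = 2.1 V / 2^12 ≈ 0.5127 mV.
V_in − V_min = 0.129836 − (-1.05) = 1.179836 V.
Divide by LSB: 1.179836 × 4096/2.1 = 2301.2420.
Truncating gives code 2301.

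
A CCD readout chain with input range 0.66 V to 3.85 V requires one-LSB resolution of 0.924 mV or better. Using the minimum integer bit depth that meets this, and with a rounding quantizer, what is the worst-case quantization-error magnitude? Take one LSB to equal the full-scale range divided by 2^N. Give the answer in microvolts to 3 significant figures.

389 µV

Range = 3.85 − (0.66) = 3.19 V.
Need 2^N ≥ 3.19 V / 0.924 mV = 3452 → N_min = 12.
LSB = 3.19 V / 2^12 = 0.77881 mV.
|e|_max = LSB/2 = 389 µV.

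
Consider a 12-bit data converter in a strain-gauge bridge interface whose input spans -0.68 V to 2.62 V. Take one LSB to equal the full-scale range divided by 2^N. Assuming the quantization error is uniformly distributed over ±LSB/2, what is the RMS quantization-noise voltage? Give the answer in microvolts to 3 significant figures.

Full-scale range = 2.62 V − (-0.68 V) = 3.3 V.
LSB = 3.3 V ÷ 2^12 = 3.3/4096 V = 0.80566 mV.
RMS of a uniform error over width LSB is LSB/√12 = 233 µV.

233 µV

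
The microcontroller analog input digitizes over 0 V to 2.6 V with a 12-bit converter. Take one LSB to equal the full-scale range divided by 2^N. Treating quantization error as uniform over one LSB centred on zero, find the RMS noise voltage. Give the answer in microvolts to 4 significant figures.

183.2 µV

Range is 2.6 V.
One LSB is 2.6 V / 4096 = 0.634766 mV.
RMS of a uniform error over width LSB is LSB/√12 = 183.2 µV.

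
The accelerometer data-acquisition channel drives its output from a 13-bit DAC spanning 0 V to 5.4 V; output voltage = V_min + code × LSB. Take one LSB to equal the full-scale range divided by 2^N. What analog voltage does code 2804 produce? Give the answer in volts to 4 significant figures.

Span = 5.4 V. LSB = 5.4 V / 2^13.
Output = V_min + (2804/8192) × range = 0 + 0.342285 × 5.4 V
      = 0 + 1.84834 = 1.84834 V.

1.848 V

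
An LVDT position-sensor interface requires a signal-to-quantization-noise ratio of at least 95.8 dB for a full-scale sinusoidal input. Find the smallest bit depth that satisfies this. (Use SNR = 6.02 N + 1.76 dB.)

6.02 N + 1.76 ≥ 95.8 gives N ≥ 15.621, so the minimum integer is 16.

16 bits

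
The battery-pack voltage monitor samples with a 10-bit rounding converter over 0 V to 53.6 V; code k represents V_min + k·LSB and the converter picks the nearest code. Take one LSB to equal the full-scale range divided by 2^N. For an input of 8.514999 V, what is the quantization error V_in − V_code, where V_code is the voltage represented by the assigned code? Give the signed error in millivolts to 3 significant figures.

Range is 53.6 V. LSB = 53.6 V / 2^10 ≈ 52.34 mV.
(8.514999 − (0)) / LSB = 8.514999 × 1024/53.6 = 162.6746. Nearest integer: k = 163.
V_code = V_min + k × range/2^10 = 0 + 163 × 53.6/1024 = 8.532031250 V.
e = 8.514999 − (8.532031250) = −17.0 mV.

−17.0 mV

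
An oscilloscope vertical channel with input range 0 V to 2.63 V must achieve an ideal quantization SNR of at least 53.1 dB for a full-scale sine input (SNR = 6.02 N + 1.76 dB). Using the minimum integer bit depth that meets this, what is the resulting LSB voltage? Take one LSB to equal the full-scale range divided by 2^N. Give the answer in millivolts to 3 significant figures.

Span = 2.63 V.
Required N = ⌈(53.1 − 1.76)/6.02⌉ = ⌈8.528⌉ = 9.
LSB = 2.63 V ÷ 2^9 = 2.63/512 V = 5.14 mV.

5.14 mV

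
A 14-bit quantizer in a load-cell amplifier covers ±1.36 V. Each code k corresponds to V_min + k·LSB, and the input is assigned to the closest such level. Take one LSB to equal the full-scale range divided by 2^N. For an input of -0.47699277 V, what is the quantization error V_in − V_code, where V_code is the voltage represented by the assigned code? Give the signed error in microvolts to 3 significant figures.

−29.9 µV

The full-scale span is 1.36 − (-1.36) = 2.72 V. LSB = 2.72 V / 2^14 ≈ 166.0 µV.
(V_in − V_min)/LSB = (-0.47699277 − (-1.36)) × 16384/2.72 = 5318.8200 → nearest code k = 5319.
V_code = -1.36 + (5319/16384) × 2.72 = -0.47696289063 V.
Error = V_in − V_code = -0.47699277 − (-0.47696289063) = −29.9 µV.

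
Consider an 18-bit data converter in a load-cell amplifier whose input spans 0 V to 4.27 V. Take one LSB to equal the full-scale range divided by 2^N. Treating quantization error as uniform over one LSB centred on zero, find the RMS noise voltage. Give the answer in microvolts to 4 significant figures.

Range is 4.27 V.
Step size = 4.27/262144 V = 16.2888 µV.
σ_q = LSB/√12 = 16.2888 µV/3.4641 = 4.702 µV.

4.702 µV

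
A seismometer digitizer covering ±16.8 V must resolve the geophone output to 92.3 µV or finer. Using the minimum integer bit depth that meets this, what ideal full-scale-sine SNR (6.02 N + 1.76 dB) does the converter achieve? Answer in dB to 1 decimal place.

116.1 dB

Full-scale range = 16.8 V − (-16.8 V) = 33.6 V.
Need 2^N ≥ 33.6 V / 92.3 µV = 364000 → N_min = 19.
Ideal SNR at N = 19: 6.02·19 + 1.76 = 116.1 dB.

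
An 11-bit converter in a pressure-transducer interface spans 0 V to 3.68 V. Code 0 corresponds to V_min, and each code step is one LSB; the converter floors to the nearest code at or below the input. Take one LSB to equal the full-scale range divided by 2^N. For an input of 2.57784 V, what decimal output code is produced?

1434

V_FS = 3.68 V. LSB = 3.68 V / 2^11 ≈ 1.797 mV.
code = ⌊(V_in − V_min)/LSB⌋ = ⌊(V_in − V_min) × 2^11 / range⌋
     = ⌊(2.57784 − (0)) × 2048 / 3.68⌋ = ⌊2.57784 × 2048/3.68⌋
     = ⌊1434.624⌋ = 1434.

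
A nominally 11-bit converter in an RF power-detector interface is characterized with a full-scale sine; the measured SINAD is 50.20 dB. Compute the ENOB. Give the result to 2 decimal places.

Inverting SNR = 6.02 N + 1.76: N_eff = (50.20 − 1.76)/6.02 = 8.0465.

8.05 bits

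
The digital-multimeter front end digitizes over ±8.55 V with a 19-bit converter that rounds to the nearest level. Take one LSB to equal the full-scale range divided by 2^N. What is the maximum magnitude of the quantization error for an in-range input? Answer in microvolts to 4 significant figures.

Span: 8.55 V − (-8.55 V) = 17.1 V.
LSB = 17.1 V ÷ 2^19 = 17.1/524288 V = 32.6157 µV.
|e|_max = LSB/2 = 16.31 µV.

16.31 µV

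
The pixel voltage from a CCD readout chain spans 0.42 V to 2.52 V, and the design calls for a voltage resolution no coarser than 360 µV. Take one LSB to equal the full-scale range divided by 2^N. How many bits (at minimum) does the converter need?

13 bits

Span: 2.52 V − (0.42 V) = 2.1 V.
2.1 V / 360 µV = 5833. Since 2^12 = 4096 and 2^13 = 8192, N = 13.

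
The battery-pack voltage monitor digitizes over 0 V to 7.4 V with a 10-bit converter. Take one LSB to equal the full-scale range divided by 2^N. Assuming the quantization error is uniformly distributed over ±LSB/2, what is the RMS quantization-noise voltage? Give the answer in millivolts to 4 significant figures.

2.086 mV

V_FS = 7.4 V.
One LSB is 7.4 V / 1024 = 7.22656 mV.
RMS of a uniform error over width LSB is LSB/√12 = 2.086 mV.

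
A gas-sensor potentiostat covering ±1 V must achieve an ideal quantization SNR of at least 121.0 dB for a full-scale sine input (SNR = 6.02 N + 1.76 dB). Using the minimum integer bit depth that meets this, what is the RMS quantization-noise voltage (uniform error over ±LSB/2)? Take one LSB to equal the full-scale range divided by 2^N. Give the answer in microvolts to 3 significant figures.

Range = 1 − (-1) = 2 V.
6.02 N + 1.76 ≥ 121.0 gives N ≥ 19.807, so the minimum integer is 20.
LSB = 2 V / 2^20 = 1.9073 µV.
V_rms = LSB/√12 = 0.551 µV.

0.551 µV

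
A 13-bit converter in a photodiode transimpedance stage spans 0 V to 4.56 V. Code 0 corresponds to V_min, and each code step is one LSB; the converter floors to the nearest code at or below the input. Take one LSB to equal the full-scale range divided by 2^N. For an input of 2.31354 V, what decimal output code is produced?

4156

Full-scale range = 4.56 V. LSB = 4.56 V / 2^13 ≈ 0.5566 mV.
V_in − V_min = 2.31354 − (0) = 2.31354 V.
Divide by LSB: 2.31354 × 8192/4.56 = 4156.2543.
Truncating gives code 4156.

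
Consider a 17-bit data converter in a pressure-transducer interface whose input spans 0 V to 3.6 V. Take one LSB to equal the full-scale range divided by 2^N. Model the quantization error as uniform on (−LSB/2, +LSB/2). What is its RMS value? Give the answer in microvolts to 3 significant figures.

7.93 µV

V_FS = 3.6 V.
Step size = 3.6/131072 V = 27.466 µV.
For a uniform distribution on [−LSB/2, +LSB/2], V_rms = LSB/√12 = 27.466 µV/3.4641 = 7.93 µV.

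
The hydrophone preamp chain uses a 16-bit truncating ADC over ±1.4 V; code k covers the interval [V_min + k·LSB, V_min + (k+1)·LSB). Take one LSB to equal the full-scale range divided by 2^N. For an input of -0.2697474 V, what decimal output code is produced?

The full-scale span is 1.4 − (-1.4) = 2.8 V. LSB = 2.8 V / 2^16 ≈ 42.72 µV.
(V_in − V_min) × 2^16/range = (-0.2697474 − (-1.4)) × 65536/2.8 = 26454.369.
Floor → code = 26454.

26454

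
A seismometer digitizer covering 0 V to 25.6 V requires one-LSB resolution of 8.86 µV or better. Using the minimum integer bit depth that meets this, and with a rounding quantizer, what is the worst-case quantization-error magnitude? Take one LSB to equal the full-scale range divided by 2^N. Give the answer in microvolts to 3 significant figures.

3.05 µV

Span = 25.6 V.
Required number of levels: 25.6/8.86 µV = 2.8894e6; smallest N with 2^N ≥ that is 22.
LSB = 25.6 V / 2^22 = 6.1035 µV.
Max error for round-to-nearest is LSB/2 = 3.05 µV.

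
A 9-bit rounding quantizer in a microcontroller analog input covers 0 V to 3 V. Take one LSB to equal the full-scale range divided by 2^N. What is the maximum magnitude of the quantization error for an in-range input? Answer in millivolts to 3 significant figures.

Full-scale range = 3 V.
LSB = 3 V ÷ 2^9 = 3/512 V = 5.8594 mV.
|e|_max = LSB/2 = 2.93 mV.

2.93 mV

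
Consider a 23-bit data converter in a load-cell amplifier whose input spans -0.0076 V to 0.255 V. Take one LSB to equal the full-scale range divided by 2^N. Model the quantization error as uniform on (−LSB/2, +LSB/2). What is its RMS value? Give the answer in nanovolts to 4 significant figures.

Span: 0.255 V − (-0.0076 V) = 0.2626 V.
One LSB is 0.2626 V / 8388608 = 31.3044 nV.
RMS of a uniform error over width LSB is LSB/√12 = 9.037 nV.

9.037 nV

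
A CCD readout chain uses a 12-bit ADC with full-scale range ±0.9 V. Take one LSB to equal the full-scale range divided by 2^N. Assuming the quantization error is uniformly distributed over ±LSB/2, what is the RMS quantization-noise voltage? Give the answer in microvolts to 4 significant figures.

Full-scale range = 0.9 V − (-0.9 V) = 1.8 V.
Step size = 1.8/4096 V = 439.453 µV.
RMS of a uniform error over width LSB is LSB/√12 = 126.9 µV.

126.9 µV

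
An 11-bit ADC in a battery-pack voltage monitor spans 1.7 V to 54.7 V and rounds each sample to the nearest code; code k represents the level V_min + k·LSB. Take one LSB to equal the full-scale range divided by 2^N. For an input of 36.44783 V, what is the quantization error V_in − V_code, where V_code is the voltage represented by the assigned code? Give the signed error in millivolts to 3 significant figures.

Range = 54.7 − (1.7) = 53 V. LSB = 53 V / 2^11 ≈ 25.88 mV.
(36.44783 − (1.7)) / LSB = 34.74783 × 2048/53 = 1342.7086. Nearest integer: k = 1343.
Reconstructed level: 1.7 + 1343 × 53/2048 V = 36.45537109 V.
V_in − V_code = 36.44783 − (36.45537109) = −7.54 mV.

−7.54 mV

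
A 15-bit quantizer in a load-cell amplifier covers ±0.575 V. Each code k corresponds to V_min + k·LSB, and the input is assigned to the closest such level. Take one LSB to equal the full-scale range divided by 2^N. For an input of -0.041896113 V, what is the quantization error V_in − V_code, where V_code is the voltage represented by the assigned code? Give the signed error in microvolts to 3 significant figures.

Range = 0.575 − (-0.575) = 1.15 V. LSB = 1.15 V / 2^15 ≈ 35.10 µV.
(-0.041896113 − (-0.575)) / LSB = 0.533103887 × 32768/1.15 = 15190.2158. Nearest integer: k = 15190.
Reconstructed level: -0.575 + 15190 × 1.15/32768 V = -0.041903686523 V.
Error = V_in − V_code = -0.041896113 − (-0.041903686523) = +7.57 µV.

+7.57 µV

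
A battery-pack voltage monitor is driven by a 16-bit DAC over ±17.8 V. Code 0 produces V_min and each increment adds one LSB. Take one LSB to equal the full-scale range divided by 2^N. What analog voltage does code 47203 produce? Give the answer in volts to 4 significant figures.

7.841 V

Range = 17.8 − (-17.8) = 35.6 V. LSB = 35.6 V / 2^16.
V_out = -17.8 + 47203 × (35.6/65536) V
      = -17.8 V + 25.6413 V = 7.84128 V.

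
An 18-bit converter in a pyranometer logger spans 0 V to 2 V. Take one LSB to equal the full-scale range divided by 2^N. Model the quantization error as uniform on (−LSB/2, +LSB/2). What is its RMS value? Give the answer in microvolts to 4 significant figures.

2.202 µV

V_FS = 2 V.
Step size = 2/262144 V = 7.62939 µV.
For a uniform distribution on [−LSB/2, +LSB/2], V_rms = LSB/√12 = 7.62939 µV/3.4641 = 2.202 µV.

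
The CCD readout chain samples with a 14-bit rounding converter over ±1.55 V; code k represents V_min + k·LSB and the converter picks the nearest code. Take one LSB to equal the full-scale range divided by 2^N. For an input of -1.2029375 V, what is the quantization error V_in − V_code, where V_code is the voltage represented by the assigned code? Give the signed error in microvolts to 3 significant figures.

The full-scale span is 1.55 − (-1.55) = 3.1 V. LSB = 3.1 V / 2^14 ≈ 189.2 µV.
Position in LSBs: (-1.2029375 − (-1.55)) × 16384/3.1 = 1834.2813; rounding gives k = 1834.
V_code = V_min + k × range/2^14 = -1.55 + 1834 × 3.1/16384 = -1.2029907227 V.
e = -1.2029375 − (-1.2029907227) = +53.2 µV.

+53.2 µV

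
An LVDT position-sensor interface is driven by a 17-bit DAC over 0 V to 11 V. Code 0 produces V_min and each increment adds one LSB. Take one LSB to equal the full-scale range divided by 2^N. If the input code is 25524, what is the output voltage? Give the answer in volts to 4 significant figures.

Full-scale range = 11 V. LSB = 11 V / 2^17.
V_out = 0 + 25524 × (11/131072) V
      = 0 V + 2.14206 V = 2.14206 V.

2.142 V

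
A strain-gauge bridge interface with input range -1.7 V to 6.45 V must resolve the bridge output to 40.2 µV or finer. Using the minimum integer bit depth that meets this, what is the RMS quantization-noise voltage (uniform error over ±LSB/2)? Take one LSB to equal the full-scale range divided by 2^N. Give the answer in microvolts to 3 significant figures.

8.97 µV

Full-scale range = 6.45 V − (-1.7 V) = 8.15 V.
Need 2^N ≥ 8.15 V / 40.2 µV = 202700 → N_min = 18.
One LSB is 8.15 V / 262144 = 31.090 µV.
σ_q = LSB/√12 = 31.090 µV/3.4641 = 8.97 µV.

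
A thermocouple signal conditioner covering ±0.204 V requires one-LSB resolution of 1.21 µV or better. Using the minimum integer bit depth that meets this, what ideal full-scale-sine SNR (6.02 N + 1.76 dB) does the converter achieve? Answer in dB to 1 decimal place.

116.1 dB

The full-scale span is 0.204 − (-0.204) = 0.408 V.
Need 2^N ≥ 0.408 V / 1.21 µV = 337200 → N_min = 19.
Ideal SNR at N = 19: 6.02·19 + 1.76 = 116.1 dB.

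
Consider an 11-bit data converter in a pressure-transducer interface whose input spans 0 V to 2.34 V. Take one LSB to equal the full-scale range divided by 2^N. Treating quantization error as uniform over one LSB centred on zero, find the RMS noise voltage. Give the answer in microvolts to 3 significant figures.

330 µV

V_FS = 2.34 V.
One LSB is 2.34 V / 2048 = 1.1426 mV.
V_rms = LSB/√12 = 1.1426 mV / √12 = 330 µV.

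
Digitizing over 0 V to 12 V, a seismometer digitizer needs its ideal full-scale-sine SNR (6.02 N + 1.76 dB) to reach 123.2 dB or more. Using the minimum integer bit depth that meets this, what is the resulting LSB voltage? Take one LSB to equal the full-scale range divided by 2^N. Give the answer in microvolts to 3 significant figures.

5.72 µV

Range is 12 V.
Required N = ⌈(123.2 − 1.76)/6.02⌉ = ⌈20.173⌉ = 21.
LSB = 12 V ÷ 2^21 = 12/2097152 V = 5.72 µV.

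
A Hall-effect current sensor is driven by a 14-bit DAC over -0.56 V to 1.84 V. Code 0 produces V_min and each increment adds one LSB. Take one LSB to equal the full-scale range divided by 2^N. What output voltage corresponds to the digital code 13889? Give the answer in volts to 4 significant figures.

1.475 V

Full-scale range = 1.84 V − (-0.56 V) = 2.4 V. LSB = 2.4 V / 2^14.
V_out = V_min + code × LSB = -0.56 V + 13889 × 2.4 V / 16384
      = -0.56 V + 2.03452 V = 1.47452 V.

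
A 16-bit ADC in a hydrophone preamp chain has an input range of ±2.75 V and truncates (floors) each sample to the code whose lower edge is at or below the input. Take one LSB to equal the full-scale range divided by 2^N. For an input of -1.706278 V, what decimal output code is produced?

Range = 2.75 − (-2.75) = 5.5 V. LSB = 5.5 V / 2^16 ≈ 83.92 µV.
(V_in − V_min) × 2^16/range = (-1.706278 − (-2.75)) × 65536/5.5 = 12436.612.
Floor → code = 12436.

12436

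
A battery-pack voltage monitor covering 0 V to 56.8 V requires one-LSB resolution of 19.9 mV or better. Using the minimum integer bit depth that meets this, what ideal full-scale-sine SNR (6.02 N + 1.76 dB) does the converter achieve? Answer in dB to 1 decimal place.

74.0 dB

Full-scale range = 56.8 V.
56.8 V / 19.9 mV = 2854. Since 2^11 = 2048 and 2^12 = 4096, N = 12.
Ideal SNR at N = 12: 6.02·12 + 1.76 = 74.0 dB.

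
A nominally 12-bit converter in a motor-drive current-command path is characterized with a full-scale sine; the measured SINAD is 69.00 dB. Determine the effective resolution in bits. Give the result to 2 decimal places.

ENOB = (SINAD − 1.76) / 6.02 = (69.00 − 1.76) / 6.02 = 67.24 / 6.02 = 11.1694.

11.17 bits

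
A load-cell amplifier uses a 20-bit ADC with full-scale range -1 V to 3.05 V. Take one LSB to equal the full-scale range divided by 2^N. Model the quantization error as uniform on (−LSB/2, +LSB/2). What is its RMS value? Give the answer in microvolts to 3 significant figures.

1.11 µV

Span: 3.05 V − (-1 V) = 4.05 V.
LSB = 4.05 V ÷ 2^20 = 4.05/1048576 V = 3.8624 µV.
V_rms = LSB/√12 = 3.8624 µV / √12 = 1.11 µV.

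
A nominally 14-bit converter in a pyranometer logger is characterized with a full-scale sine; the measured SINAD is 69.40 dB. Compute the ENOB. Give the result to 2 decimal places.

11.24 bits

Inverting SNR = 6.02 N + 1.76: N_eff = (69.40 − 1.76)/6.02 = 11.2359.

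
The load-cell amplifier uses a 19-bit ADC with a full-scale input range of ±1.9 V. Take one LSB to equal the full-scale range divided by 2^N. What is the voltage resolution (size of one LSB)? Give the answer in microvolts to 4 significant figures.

Range = 1.9 − (-1.9) = 3.8 V.
2^19 = 524288 levels.
LSB = 3.8 V / 2^19 = 7.248 µV.

7.248 µV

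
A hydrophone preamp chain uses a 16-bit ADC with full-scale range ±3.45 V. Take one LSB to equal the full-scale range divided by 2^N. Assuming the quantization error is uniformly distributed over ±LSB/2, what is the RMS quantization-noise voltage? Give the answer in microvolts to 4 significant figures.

30.39 µV

The full-scale span is 3.45 − (-3.45) = 6.9 V.
LSB = 6.9 V ÷ 2^16 = 6.9/65536 V = 105.286 µV.
σ_q = LSB/√12 = 105.286 µV/3.4641 = 30.39 µV.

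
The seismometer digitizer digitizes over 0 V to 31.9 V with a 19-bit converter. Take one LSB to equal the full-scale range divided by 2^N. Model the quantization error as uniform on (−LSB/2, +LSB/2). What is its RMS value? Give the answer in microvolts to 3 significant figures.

17.6 µV

V_FS = 31.9 V.
One LSB is 31.9 V / 524288 = 60.844 µV.
σ_q = LSB/√12 = 60.844 µV/3.4641 = 17.6 µV.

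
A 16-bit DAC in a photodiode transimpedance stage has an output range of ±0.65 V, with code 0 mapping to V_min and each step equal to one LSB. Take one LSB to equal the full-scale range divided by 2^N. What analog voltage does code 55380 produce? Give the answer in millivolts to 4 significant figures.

448.5 mV

Range = 0.65 − (-0.65) = 1.3 V. LSB = 1.3 V / 2^16.
V_out = V_min + code × LSB = -0.65 V + 55380 × 1.3 V / 65536
      = -0.65 + 1.09854 = 0.448541 V.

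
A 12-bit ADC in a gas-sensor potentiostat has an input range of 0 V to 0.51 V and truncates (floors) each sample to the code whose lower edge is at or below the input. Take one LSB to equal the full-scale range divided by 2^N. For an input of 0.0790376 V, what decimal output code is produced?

634

Full-scale range = 0.51 V. LSB = 0.51 V / 2^12 ≈ 124.5 µV.
code = ⌊(V_in − V_min)/LSB⌋ = ⌊(V_in − V_min) × 2^12 / range⌋
     = ⌊(0.0790376 − (0)) × 4096 / 0.51⌋ = ⌊0.0790376 × 4096/0.51⌋
     = ⌊634.780⌋ = 634.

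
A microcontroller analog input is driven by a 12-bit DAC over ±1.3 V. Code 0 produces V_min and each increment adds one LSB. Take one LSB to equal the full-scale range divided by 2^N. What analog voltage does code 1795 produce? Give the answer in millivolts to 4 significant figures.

-160.6 mV

Range = 1.3 − (-1.3) = 2.6 V. LSB = 2.6 V / 2^12.
Output = V_min + (1795/4096) × range = -1.3 + 0.438232 × 2.6 V
      = -1.3 V + 1.13940 V = -0.160596 V.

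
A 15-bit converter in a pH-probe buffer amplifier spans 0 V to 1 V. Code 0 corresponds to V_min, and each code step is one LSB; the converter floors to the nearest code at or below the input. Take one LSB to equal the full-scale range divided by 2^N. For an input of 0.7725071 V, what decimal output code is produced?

25313

Full-scale range = 1 V. LSB = 1 V / 2^15 ≈ 30.52 µV.
V_in − V_min = 0.7725071 − (0) = 0.7725071 V.
Divide by LSB: 0.7725071 × 32768/1 = 25313.5127.
Truncating gives code 25313.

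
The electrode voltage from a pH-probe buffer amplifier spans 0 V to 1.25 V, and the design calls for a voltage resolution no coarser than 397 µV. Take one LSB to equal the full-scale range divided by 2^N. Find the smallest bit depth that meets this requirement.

Span = 1.25 V.
1.25 V / 397 µV = 3149. Since 2^11 = 2048 and 2^12 = 4096, N = 12.

12 bits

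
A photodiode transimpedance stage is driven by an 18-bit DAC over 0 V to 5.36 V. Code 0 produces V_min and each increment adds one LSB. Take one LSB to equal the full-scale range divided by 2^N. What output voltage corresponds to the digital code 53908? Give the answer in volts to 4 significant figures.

Full-scale range = 5.36 V. LSB = 5.36 V / 2^18.
V_out = V_min + code × LSB = 0 V + 53908 × 5.36 V / 262144
      = 0 + 1.10224 = 1.10224 V.

1.102 V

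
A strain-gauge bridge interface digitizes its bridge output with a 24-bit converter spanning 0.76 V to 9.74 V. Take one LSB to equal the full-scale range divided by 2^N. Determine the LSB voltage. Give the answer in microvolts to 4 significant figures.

Span: 9.74 V − (0.76 V) = 8.98 V.
2^24 = 16777216 levels.
One LSB is 8.98 V / 16777216 = 0.5352 µV.

0.5352 µV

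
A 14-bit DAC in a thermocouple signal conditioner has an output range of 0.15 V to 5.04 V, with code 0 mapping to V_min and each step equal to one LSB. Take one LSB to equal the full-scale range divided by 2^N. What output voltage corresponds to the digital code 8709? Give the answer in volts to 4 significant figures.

2.749 V

Span: 5.04 V − (0.15 V) = 4.89 V. LSB = 4.89 V / 2^14.
Output = V_min + (8709/16384) × range = 0.15 + 0.531555 × 4.89 V
      = 0.15 V + 2.59930 V = 2.74930 V.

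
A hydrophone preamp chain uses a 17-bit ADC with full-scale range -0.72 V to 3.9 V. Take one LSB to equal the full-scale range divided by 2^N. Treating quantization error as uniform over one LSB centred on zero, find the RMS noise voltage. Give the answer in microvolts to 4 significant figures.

Span: 3.9 V − (-0.72 V) = 4.62 V.
LSB = 4.62 V / 2^17 = 35.2478 µV.
RMS of a uniform error over width LSB is LSB/√12 = 10.18 µV.

10.18 µV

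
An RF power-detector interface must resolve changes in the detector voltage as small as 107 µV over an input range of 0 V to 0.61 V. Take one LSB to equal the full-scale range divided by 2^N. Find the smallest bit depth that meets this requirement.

Range is 0.61 V.
0.61 V / 107 µV = 5701. Since 2^12 = 4096 and 2^13 = 8192, N = 13.

13 bits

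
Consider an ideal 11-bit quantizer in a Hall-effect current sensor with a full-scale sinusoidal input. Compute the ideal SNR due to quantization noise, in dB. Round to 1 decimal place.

Ideal quantization SNR: 6.02 × 11 + 1.76 dB = 68.0 dB.

68.0 dB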